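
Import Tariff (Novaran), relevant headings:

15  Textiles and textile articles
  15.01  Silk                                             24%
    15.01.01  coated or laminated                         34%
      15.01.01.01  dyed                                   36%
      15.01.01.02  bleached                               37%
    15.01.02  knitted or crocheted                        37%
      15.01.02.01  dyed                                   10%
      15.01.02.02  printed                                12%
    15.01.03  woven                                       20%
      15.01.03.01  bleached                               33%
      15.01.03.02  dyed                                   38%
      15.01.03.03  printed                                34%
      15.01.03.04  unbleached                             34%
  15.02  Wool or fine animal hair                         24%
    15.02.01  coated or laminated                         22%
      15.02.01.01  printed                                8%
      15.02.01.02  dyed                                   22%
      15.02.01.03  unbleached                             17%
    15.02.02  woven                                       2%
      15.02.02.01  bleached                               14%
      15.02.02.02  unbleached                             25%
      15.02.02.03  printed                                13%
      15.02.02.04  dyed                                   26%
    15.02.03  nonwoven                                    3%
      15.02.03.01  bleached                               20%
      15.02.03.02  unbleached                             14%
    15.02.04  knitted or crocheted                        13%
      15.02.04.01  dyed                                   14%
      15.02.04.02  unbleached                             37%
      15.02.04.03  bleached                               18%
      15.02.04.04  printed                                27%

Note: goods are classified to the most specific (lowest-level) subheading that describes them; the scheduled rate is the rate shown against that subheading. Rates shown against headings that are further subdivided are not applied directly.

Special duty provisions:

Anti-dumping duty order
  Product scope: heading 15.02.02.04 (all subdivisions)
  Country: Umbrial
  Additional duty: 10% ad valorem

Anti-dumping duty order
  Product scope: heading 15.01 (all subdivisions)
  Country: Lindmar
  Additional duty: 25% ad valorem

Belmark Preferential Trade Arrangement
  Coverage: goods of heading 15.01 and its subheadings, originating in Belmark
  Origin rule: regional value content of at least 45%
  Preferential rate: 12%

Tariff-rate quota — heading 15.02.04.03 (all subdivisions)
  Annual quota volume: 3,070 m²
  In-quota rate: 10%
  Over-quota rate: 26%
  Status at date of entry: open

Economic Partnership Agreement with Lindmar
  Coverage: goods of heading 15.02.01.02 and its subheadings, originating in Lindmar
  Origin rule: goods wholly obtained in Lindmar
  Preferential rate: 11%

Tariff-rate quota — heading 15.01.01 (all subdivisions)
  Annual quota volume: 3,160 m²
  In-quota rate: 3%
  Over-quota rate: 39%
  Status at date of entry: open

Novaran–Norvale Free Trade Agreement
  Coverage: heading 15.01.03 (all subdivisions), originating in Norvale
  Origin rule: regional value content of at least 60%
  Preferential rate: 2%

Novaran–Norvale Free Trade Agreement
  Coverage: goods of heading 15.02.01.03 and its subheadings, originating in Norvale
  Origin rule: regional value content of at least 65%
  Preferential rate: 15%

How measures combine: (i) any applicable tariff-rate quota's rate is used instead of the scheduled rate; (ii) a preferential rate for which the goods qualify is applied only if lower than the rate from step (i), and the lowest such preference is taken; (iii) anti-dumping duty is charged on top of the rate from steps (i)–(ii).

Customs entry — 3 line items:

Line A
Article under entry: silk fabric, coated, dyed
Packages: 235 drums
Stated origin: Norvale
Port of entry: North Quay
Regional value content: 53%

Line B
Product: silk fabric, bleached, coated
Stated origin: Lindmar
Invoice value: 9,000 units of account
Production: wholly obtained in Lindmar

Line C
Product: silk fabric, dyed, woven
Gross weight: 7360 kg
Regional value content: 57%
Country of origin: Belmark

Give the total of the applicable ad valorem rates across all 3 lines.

43%

Line A: silk → 15.01; coated → 15.01.01; dyed → 15.01.01.01. Scheduled 36%. quota on 15.01.01 open → in-quota 3%; Norvale agreement on 15.01.03: 15.01.01.01 not covered; Norvale agreement on 15.02.01.03: 15.01.01.01 not covered. → 3%.
Line B: silk → 15.01; coated → 15.01.01; bleached → 15.01.01.02. Scheduled 37%. quota on 15.01.01 open → in-quota 3%; Lindmar agreement on 15.02.01.02: 15.01.01.02 not covered; anti-dumping (Lindmar, 15.01): +25%; total 3% + 25% = 28%. → 28%.
Line C: silk → 15.01; woven → 15.01.03; dyed → 15.01.03.02. Scheduled 38%. Belmark agreement on 15.01: RVC ≥ 45% → 12% available; preferential 12%. → 12%.
Sum: 3% + 28% + 12% = 43%.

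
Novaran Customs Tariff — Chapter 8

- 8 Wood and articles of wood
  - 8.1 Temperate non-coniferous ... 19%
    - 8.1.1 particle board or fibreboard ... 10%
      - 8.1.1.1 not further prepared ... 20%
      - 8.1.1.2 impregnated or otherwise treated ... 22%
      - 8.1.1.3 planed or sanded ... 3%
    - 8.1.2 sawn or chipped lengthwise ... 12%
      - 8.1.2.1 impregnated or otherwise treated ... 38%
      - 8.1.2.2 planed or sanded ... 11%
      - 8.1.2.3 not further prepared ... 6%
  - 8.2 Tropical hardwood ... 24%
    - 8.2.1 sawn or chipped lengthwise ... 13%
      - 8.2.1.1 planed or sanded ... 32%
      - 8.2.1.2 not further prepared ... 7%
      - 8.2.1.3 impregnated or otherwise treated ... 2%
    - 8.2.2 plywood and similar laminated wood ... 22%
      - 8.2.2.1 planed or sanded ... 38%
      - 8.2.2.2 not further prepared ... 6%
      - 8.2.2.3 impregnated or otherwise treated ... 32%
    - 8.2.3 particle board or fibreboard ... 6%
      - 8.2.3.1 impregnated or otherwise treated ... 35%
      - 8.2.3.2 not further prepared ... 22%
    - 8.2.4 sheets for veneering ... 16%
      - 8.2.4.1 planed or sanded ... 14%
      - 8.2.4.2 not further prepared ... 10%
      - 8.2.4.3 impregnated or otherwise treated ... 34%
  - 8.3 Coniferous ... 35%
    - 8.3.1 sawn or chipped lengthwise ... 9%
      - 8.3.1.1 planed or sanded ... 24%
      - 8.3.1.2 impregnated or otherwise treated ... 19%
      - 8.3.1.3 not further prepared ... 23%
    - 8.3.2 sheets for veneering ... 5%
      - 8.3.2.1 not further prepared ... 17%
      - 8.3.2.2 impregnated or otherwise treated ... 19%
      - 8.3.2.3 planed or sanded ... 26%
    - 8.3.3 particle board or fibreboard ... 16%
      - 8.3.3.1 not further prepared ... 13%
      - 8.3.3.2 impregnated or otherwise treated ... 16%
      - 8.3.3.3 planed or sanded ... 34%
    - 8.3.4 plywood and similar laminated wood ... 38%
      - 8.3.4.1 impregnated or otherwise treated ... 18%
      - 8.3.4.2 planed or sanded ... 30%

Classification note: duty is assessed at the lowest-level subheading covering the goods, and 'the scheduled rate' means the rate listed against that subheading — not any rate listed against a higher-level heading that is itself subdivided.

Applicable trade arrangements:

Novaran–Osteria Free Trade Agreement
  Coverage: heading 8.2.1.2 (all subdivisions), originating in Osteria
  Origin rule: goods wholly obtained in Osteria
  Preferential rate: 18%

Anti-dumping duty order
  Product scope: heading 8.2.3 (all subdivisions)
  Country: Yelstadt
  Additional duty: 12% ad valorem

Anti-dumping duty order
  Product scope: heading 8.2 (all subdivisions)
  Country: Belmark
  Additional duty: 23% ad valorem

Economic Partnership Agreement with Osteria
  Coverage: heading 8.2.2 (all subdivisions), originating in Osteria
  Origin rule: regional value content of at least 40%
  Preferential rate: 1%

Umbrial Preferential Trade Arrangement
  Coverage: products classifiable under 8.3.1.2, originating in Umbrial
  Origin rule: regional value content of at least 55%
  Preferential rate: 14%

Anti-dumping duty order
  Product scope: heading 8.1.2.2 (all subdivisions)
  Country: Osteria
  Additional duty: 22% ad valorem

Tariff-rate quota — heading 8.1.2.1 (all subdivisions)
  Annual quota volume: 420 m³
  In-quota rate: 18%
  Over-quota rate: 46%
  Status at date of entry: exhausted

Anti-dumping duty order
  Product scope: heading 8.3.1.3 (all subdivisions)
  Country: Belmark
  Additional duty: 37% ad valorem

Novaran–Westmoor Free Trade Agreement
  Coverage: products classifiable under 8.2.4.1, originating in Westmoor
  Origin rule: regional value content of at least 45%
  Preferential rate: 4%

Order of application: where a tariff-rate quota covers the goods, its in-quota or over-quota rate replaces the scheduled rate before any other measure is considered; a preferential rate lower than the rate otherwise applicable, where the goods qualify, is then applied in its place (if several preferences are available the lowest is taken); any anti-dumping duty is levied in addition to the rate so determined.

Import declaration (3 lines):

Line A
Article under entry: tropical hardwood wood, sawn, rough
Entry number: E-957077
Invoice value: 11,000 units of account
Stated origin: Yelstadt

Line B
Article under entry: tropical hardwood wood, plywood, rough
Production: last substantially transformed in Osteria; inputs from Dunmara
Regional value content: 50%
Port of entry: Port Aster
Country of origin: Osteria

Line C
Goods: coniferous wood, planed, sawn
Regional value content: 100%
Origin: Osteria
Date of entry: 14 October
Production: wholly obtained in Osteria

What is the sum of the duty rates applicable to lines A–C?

32%

Line A: tropical hardwood → 8.2; sawn → 8.2.1; rough → 8.2.1.2. Scheduled 7%. No special measure applies. → 7%.
Line B: tropical hardwood → 8.2; plywood → 8.2.2; rough → 8.2.2.2. Scheduled 6%. Osteria agreement on 8.2.1.2: 8.2.2.2 not covered; Osteria agreement on 8.2.2: RVC ≥ 40% → 1% available; preferential 1%. → 1%.
Line C: coniferous → 8.3; sawn → 8.3.1; planed → 8.3.1.1. Scheduled 24%. Osteria agreement on 8.2.1.2: 8.3.1.1 not covered; Osteria agreement on 8.2.2: 8.3.1.1 not covered. → 24%.
Sum: 7% + 1% + 24% = 32%.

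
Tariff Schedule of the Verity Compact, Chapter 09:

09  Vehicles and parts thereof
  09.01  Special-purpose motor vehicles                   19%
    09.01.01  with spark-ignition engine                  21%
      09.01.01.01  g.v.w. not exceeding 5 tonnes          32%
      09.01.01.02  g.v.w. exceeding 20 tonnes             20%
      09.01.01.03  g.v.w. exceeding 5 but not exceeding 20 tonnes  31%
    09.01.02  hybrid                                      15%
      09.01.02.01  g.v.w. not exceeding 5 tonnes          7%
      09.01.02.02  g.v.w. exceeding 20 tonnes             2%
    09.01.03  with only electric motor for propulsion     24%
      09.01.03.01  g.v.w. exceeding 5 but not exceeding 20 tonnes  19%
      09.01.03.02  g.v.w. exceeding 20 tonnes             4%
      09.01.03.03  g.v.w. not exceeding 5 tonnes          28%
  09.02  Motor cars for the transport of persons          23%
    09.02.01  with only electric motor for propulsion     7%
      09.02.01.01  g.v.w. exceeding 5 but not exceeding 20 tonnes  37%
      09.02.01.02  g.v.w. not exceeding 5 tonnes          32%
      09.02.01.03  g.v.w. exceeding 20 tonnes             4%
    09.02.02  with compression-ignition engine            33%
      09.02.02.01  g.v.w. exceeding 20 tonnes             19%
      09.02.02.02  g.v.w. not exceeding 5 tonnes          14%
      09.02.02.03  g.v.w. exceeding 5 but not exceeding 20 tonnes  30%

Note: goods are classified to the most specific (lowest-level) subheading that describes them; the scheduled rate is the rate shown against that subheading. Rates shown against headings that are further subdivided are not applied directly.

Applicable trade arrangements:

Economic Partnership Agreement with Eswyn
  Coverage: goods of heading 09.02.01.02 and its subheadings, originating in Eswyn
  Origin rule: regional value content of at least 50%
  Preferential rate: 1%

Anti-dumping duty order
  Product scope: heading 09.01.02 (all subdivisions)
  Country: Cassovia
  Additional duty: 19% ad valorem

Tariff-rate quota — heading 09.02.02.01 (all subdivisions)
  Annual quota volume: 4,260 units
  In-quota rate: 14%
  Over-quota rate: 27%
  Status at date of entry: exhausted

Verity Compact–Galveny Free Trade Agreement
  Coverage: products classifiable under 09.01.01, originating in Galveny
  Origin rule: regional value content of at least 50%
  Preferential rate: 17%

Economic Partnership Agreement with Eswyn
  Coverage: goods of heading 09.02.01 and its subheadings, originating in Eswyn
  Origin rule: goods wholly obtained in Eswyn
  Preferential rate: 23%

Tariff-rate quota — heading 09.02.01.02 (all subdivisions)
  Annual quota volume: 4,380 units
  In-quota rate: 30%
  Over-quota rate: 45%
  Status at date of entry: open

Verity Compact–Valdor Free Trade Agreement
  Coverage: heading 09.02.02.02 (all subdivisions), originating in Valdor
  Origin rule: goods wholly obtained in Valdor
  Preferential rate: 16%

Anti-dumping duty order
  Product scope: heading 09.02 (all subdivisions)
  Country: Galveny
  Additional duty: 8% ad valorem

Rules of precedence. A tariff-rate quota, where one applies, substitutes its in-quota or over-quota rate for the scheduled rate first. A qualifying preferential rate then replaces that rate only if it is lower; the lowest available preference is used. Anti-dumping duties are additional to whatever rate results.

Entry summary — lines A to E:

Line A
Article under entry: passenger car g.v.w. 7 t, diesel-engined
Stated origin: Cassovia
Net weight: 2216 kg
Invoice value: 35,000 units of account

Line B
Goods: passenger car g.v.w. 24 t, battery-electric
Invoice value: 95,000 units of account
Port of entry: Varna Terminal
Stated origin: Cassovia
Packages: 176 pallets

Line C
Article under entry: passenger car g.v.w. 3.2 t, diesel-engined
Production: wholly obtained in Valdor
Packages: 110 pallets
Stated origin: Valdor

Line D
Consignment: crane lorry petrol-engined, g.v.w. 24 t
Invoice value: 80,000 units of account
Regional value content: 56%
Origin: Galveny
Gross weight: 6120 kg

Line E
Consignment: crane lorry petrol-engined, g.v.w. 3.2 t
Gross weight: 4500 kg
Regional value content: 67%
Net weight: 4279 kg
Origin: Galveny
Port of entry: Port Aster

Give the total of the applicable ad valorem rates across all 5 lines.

82%

Line A: passenger car → 09.02; diesel-engined → 09.02.02; g.v.w. 7 t → 09.02.02.03. Scheduled 30%. No special measure applies. → 30%.
Line B: passenger car → 09.02; battery-electric → 09.02.01; g.v.w. 24 t → 09.02.01.03. Scheduled 4%. No special measure applies. → 4%.
Line C: passenger car → 09.02; diesel-engined → 09.02.02; g.v.w. 3.2 t → 09.02.02.02. Scheduled 14%. Valdor agreement on 09.02.02.02: wholly obtained → 16% available; preference 16% not lower than 14% → no reduction. → 14%.
Line D: crane lorry → 09.01; petrol-engined → 09.01.01; g.v.w. 24 t → 09.01.01.02. Scheduled 20%. Galveny agreement on 09.01.01: RVC ≥ 50% → 17% available; preferential 17%. → 17%.
Line E: crane lorry → 09.01; petrol-engined → 09.01.01; g.v.w. 3.2 t → 09.01.01.01. Scheduled 32%. Galveny agreement on 09.01.01: RVC ≥ 50% → 17% available; preferential 17%. → 17%.
Sum: 30% + 4% + 14% + 17% + 17% = 82%.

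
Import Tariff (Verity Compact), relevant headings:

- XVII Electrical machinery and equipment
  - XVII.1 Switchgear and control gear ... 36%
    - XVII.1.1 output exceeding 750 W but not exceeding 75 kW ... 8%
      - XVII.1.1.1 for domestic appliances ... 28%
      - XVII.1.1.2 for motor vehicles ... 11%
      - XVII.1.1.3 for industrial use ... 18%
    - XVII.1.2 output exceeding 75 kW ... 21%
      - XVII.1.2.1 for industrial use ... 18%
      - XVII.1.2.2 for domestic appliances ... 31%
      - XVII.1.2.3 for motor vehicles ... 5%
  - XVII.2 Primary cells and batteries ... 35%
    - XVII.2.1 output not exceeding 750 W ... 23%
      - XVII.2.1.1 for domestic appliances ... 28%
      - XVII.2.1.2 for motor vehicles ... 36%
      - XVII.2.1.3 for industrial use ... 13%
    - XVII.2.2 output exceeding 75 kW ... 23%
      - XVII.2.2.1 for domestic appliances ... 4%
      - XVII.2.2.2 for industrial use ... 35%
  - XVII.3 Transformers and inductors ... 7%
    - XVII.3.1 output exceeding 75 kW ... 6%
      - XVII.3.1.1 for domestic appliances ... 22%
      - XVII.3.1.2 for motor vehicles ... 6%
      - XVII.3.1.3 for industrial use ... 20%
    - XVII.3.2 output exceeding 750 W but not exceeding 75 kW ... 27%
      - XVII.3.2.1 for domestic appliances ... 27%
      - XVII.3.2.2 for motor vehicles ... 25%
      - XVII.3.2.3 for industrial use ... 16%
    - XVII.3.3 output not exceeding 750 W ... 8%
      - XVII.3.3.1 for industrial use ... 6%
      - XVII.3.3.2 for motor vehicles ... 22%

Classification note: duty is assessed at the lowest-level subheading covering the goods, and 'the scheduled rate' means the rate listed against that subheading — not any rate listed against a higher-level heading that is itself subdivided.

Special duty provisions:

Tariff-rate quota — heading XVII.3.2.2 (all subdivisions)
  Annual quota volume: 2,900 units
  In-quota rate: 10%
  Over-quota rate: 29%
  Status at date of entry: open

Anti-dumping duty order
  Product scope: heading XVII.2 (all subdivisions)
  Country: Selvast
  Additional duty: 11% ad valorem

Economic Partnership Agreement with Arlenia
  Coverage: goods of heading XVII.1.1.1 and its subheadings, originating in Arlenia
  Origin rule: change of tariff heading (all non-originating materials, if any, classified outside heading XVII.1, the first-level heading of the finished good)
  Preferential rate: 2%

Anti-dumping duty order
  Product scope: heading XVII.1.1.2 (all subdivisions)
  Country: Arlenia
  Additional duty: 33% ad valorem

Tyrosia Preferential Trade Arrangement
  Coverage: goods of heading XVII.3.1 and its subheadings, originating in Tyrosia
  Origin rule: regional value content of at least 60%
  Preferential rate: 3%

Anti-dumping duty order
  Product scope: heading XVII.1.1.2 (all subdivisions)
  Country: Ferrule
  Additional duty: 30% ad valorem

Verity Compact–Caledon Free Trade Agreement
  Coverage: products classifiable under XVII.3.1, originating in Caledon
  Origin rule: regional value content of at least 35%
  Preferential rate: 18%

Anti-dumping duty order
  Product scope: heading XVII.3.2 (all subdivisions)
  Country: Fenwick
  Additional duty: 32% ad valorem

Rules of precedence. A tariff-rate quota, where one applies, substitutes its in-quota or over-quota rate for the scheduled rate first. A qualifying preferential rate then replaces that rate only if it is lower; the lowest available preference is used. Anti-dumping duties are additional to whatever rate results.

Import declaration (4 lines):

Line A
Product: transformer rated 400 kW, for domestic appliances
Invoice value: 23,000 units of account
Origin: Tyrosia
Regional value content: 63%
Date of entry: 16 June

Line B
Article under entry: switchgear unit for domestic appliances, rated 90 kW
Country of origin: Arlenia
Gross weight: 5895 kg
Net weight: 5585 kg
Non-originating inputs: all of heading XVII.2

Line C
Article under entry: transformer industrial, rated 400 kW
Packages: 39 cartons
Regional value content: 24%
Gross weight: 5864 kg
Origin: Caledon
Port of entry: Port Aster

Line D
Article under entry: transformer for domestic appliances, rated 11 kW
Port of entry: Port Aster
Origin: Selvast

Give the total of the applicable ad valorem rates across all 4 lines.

81%

Line A: transformer → XVII.3; rated 400 kW → XVII.3.1; for domestic appliances → XVII.3.1.1. Scheduled 22%. Tyrosia agreement on XVII.3.1: RVC ≥ 60% → 3% available; preferential 3%. → 3%.
Line B: switchgear unit → XVII.1; rated 90 kW → XVII.1.2; for domestic appliances → XVII.1.2.2. Scheduled 31%. Arlenia agreement on XVII.1.1.1: XVII.1.2.2 not covered. → 31%.
Line C: transformer → XVII.3; rated 400 kW → XVII.3.1; industrial → XVII.3.1.3. Scheduled 20%. Caledon agreement on XVII.3.1: RVC < 35%. → 20%.
Line D: transformer → XVII.3; rated 11 kW → XVII.3.2; for domestic appliances → XVII.3.2.1. Scheduled 27%. No special measure applies. → 27%.
Sum: 3% + 31% + 20% + 27% = 81%.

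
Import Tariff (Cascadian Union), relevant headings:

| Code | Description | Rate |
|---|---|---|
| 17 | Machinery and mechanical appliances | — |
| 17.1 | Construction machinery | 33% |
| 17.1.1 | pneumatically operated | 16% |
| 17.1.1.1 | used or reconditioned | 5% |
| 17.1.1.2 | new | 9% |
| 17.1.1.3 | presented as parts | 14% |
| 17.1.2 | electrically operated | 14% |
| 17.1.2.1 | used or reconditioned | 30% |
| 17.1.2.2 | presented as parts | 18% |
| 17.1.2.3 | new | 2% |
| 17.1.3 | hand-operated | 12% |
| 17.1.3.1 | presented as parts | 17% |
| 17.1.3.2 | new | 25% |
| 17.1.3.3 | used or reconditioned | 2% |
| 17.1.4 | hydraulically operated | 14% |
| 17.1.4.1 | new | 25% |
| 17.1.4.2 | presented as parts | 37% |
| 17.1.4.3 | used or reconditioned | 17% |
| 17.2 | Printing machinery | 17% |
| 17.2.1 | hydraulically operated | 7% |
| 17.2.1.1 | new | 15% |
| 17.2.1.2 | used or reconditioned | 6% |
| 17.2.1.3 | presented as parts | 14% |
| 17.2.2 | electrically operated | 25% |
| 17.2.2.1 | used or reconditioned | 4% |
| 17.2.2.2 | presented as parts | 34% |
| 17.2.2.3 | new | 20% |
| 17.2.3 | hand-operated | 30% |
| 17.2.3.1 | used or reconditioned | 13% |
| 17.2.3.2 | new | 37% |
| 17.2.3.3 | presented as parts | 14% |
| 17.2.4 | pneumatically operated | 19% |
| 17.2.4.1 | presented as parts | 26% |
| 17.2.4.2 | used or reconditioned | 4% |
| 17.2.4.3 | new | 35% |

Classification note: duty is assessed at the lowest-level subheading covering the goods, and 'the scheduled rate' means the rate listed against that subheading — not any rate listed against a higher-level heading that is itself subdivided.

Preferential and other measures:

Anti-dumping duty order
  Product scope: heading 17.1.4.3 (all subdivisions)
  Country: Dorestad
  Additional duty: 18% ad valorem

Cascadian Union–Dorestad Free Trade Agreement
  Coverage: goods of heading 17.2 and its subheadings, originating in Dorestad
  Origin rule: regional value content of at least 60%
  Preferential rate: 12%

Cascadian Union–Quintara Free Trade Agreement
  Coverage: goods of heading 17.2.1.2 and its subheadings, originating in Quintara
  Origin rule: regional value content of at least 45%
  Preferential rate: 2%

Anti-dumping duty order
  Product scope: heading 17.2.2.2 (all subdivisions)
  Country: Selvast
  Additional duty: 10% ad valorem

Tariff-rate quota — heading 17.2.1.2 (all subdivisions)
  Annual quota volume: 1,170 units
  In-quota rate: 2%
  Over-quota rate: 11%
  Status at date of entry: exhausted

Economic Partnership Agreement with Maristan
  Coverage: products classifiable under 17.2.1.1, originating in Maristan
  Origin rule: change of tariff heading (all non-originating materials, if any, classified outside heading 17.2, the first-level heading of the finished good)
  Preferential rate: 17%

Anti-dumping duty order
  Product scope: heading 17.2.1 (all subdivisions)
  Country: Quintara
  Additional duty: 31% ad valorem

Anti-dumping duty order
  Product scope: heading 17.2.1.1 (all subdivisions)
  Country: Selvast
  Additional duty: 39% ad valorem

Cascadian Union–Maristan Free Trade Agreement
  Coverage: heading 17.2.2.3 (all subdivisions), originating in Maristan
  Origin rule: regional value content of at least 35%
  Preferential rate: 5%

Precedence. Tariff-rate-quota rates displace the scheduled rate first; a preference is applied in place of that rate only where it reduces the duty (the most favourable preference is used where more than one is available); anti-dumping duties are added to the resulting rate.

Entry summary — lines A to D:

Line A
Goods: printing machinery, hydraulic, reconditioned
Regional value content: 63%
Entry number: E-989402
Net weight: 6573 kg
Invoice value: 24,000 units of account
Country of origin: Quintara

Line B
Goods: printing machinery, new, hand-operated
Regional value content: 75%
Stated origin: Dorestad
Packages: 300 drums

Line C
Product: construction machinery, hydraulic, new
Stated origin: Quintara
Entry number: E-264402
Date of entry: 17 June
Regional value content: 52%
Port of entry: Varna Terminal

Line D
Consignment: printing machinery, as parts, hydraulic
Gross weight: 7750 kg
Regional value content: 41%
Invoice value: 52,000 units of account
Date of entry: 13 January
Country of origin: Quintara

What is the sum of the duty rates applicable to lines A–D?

115%

Line A: printing → 17.2; hydraulic → 17.2.1; reconditioned → 17.2.1.2. Scheduled 6%. quota on 17.2.1.2 exhausted → over-quota 11%; Quintara agreement on 17.2.1.2: RVC ≥ 45% → 2% available; preferential 2%; anti-dumping (Quintara, 17.2.1): +31%; total 2% + 31% = 33%. → 33%.
Line B: printing → 17.2; hand-operated → 17.2.3; new → 17.2.3.2. Scheduled 37%. Dorestad agreement on 17.2: RVC ≥ 60% → 12% available; preferential 12%. → 12%.
Line C: construction → 17.1; hydraulic → 17.1.4; new → 17.1.4.1. Scheduled 25%. Quintara agreement on 17.2.1.2: 17.1.4.1 not covered. → 25%.
Line D: printing → 17.2; hydraulic → 17.2.1; as parts → 17.2.1.3. Scheduled 14%. Quintara agreement on 17.2.1.2: 17.2.1.3 not covered; anti-dumping (Quintara, 17.2.1): +31%; total 14% + 31% = 45%. → 45%.
Sum: 33% + 12% + 25% + 45% = 115%.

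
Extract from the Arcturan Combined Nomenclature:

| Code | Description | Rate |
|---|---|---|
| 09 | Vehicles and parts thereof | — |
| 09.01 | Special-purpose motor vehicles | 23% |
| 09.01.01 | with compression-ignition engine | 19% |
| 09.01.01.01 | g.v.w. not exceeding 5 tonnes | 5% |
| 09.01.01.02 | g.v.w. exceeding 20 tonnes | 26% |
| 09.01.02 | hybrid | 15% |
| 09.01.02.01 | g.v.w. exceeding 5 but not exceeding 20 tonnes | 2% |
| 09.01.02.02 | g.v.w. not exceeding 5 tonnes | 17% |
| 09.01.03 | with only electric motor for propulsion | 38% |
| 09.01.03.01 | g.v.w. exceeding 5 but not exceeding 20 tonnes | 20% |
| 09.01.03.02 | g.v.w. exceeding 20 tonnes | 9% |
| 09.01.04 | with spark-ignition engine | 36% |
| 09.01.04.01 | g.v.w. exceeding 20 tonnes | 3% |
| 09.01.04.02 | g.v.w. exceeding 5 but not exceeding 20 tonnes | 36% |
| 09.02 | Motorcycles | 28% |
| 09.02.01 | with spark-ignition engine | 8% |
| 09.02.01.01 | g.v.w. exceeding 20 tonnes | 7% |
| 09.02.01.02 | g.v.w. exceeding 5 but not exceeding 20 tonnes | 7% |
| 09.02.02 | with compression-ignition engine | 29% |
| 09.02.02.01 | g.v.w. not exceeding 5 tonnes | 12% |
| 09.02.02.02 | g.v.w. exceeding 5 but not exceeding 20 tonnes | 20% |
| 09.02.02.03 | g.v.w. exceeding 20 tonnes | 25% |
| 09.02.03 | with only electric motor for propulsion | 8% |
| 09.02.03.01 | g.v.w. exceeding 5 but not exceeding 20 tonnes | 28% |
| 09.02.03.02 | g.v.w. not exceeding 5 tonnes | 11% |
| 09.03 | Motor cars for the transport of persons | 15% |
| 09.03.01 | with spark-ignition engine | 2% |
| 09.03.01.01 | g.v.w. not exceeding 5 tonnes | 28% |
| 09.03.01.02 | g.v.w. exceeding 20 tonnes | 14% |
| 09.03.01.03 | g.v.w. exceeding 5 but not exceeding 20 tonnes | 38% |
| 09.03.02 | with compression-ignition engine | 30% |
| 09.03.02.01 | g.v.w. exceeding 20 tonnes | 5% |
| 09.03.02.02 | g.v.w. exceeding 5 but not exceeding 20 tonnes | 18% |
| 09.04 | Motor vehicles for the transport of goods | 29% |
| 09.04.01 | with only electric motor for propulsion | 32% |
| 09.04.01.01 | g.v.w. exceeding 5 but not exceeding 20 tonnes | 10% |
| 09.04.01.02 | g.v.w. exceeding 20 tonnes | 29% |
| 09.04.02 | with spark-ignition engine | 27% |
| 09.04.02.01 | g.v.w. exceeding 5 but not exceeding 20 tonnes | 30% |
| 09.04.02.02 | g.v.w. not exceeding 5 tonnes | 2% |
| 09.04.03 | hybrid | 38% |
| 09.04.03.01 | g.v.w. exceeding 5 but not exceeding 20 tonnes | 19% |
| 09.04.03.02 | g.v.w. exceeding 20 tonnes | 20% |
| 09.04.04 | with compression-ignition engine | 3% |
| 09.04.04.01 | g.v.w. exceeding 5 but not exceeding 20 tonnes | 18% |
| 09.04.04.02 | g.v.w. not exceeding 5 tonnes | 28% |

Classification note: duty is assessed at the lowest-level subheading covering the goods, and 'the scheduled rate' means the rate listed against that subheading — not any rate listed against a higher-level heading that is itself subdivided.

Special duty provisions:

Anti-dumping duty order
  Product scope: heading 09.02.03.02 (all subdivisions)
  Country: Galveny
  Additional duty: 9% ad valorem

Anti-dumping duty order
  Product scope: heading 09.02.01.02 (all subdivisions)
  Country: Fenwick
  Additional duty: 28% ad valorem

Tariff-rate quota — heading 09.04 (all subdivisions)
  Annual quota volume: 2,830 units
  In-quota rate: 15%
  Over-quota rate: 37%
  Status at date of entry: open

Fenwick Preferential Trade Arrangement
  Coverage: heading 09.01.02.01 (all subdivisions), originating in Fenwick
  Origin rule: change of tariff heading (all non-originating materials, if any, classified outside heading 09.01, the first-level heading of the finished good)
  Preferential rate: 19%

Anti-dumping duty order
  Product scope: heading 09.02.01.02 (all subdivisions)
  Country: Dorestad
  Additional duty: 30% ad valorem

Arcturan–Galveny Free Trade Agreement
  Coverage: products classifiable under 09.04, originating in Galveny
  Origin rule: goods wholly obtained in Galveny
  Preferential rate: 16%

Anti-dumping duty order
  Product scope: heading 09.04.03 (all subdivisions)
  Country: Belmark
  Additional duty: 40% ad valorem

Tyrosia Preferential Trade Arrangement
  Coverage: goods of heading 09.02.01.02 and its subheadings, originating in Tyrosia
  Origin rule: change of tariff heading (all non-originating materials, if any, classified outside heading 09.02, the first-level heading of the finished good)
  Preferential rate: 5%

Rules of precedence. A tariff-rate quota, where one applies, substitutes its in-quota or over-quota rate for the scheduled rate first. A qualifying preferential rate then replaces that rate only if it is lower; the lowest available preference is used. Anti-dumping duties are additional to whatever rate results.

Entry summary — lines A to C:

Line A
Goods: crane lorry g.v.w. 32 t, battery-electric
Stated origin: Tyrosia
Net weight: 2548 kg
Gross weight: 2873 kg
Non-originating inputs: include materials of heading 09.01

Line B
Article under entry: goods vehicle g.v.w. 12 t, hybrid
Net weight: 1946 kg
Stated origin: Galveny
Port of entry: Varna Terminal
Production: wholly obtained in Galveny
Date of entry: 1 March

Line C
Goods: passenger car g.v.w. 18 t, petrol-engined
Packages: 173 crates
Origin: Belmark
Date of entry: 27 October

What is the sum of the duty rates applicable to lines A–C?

62%

Line A: crane lorry → 09.01; battery-electric → 09.01.03; g.v.w. 32 t → 09.01.03.02. Scheduled 9%. Tyrosia agreement on 09.02.01.02: 09.01.03.02 not covered. → 9%.
Line B: goods vehicle → 09.04; hybrid → 09.04.03; g.v.w. 12 t → 09.04.03.01. Scheduled 19%. quota on 09.04 open → in-quota 15%; Galveny agreement on 09.04: wholly obtained → 16% available; preference 16% not lower than 15% → no reduction. → 15%.
Line C: passenger car → 09.03; petrol-engined → 09.03.01; g.v.w. 18 t → 09.03.01.03. Scheduled 38%. No special measure applies. → 38%.
Sum: 9% + 15% + 38% = 62%.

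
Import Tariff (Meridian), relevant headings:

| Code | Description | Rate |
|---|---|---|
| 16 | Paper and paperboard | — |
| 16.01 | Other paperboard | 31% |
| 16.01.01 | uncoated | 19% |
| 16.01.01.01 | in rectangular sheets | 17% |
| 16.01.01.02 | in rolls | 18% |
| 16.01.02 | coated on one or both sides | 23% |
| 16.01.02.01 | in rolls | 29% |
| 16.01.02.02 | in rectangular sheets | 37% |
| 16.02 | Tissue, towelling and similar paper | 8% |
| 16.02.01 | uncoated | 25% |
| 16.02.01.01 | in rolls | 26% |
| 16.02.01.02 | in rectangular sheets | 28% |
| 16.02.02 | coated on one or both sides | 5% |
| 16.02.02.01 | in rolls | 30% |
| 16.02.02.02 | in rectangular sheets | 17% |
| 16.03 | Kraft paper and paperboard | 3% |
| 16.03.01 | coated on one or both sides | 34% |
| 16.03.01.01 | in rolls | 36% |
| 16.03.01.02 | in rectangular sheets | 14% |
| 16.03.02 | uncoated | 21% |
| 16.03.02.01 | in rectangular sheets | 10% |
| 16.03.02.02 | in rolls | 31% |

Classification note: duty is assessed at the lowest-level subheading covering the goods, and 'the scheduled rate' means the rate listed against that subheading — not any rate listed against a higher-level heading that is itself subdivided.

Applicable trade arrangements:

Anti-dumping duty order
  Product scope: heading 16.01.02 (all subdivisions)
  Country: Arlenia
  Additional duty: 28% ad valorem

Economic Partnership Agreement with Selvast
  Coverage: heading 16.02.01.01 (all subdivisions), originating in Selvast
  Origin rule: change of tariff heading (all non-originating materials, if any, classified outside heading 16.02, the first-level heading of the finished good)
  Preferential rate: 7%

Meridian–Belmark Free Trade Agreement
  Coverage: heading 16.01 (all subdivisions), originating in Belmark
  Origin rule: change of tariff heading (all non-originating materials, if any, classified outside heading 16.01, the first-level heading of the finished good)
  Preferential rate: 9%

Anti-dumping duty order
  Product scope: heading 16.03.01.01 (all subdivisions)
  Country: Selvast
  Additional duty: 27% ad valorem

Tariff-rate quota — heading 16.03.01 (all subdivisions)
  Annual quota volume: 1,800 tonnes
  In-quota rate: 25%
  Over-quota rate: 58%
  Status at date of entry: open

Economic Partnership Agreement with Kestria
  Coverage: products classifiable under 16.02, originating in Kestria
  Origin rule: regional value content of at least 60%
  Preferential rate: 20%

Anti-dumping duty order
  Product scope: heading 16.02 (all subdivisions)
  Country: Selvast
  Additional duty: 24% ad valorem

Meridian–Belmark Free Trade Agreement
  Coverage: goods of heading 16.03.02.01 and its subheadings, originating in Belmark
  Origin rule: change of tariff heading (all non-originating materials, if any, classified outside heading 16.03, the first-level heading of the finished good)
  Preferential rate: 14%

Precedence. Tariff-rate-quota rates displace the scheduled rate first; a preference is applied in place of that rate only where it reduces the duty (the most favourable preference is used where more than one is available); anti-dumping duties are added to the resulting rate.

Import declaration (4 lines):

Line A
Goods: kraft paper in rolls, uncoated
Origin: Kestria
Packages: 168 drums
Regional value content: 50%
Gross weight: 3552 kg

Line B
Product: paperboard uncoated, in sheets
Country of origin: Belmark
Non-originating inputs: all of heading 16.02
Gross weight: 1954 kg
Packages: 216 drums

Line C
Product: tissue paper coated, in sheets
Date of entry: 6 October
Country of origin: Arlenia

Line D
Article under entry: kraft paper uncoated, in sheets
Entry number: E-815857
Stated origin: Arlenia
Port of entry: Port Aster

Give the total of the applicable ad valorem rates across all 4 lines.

Line A: kraft paper → 16.03; uncoated → 16.03.02; in rolls → 16.03.02.02. Scheduled 31%. Kestria agreement on 16.02: 16.03.02.02 not covered. → 31%.
Line B: paperboard → 16.01; uncoated → 16.01.01; in sheets → 16.01.01.01. Scheduled 17%. Belmark agreement on 16.01: CTH met → 9% available; Belmark agreement on 16.03.02.01: 16.01.01.01 not covered; preferential 9%. → 9%.
Line C: tissue paper → 16.02; coated → 16.02.02; in sheets → 16.02.02.02. Scheduled 17%. No special measure applies. → 17%.
Line D: kraft paper → 16.03; uncoated → 16.03.02; in sheets → 16.03.02.01. Scheduled 10%. No special measure applies. → 10%.
Sum: 31% + 9% + 17% + 10% = 67%.

67%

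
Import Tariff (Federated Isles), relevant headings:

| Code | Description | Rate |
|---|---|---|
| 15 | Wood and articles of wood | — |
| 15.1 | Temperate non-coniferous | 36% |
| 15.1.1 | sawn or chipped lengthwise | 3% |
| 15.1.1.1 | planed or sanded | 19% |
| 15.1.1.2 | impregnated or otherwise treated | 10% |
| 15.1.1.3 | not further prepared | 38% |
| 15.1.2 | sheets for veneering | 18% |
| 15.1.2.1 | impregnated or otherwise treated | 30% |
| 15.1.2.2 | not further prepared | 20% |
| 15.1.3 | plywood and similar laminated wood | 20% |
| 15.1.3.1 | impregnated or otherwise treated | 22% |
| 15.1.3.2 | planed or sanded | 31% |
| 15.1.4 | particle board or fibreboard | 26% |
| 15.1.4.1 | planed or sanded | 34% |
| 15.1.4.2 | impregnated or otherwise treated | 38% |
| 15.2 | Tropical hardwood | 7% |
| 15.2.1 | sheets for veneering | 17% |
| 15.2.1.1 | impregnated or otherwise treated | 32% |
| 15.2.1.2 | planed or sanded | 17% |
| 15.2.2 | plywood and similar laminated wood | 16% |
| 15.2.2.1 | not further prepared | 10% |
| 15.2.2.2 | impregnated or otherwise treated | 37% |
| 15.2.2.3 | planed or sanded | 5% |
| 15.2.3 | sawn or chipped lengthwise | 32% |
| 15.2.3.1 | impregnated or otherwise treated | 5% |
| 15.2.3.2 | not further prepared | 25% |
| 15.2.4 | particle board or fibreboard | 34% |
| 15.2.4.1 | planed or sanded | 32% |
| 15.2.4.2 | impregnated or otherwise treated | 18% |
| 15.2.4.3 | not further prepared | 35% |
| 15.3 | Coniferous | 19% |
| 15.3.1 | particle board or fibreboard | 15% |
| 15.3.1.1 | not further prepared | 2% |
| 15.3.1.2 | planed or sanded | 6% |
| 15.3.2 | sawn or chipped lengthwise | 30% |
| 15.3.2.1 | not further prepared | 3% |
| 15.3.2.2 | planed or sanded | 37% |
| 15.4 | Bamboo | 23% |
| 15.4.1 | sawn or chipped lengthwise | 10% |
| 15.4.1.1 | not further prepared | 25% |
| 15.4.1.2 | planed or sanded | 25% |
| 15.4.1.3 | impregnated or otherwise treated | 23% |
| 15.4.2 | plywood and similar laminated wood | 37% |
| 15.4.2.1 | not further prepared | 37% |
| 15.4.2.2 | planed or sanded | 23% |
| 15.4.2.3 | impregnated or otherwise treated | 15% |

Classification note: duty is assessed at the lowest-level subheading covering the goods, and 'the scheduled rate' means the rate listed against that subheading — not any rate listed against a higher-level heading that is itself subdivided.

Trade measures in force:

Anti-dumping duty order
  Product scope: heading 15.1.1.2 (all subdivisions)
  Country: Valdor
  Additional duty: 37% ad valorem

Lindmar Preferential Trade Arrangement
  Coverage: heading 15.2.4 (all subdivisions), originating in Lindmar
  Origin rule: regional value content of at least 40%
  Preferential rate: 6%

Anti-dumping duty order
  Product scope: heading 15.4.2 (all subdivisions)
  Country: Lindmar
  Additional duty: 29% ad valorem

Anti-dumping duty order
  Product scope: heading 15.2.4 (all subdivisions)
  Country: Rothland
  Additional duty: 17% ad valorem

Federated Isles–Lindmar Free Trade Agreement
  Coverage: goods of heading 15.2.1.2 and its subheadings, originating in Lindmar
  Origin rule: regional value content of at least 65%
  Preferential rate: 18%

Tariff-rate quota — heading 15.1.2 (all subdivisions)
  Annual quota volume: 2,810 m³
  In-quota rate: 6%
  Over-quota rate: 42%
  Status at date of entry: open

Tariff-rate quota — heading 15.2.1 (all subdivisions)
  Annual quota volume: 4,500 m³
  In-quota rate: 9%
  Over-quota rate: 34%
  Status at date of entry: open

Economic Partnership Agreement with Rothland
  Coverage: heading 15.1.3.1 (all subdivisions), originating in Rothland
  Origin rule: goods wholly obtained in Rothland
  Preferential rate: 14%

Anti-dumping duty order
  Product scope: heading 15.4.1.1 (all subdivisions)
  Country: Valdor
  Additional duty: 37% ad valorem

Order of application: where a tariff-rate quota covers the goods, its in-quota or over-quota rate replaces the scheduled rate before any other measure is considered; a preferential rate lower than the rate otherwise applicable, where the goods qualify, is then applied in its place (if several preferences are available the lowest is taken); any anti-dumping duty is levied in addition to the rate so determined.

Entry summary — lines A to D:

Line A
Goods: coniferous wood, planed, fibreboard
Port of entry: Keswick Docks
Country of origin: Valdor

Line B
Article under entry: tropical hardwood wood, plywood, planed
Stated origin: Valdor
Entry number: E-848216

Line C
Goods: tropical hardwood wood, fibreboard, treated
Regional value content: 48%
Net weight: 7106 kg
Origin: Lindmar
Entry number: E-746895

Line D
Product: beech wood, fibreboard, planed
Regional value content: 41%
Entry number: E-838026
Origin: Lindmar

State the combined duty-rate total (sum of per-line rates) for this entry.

Line A: coniferous → 15.3; fibreboard → 15.3.1; planed → 15.3.1.2. Scheduled 6%. No special measure applies. → 6%.
Line B: tropical hardwood → 15.2; plywood → 15.2.2; planed → 15.2.2.3. Scheduled 5%. No special measure applies. → 5%.
Line C: tropical hardwood → 15.2; fibreboard → 15.2.4; treated → 15.2.4.2. Scheduled 18%. Lindmar agreement on 15.2.4: RVC ≥ 40% → 6% available; Lindmar agreement on 15.2.1.2: 15.2.4.2 not covered; preferential 6%. → 6%.
Line D: beech → 15.1; fibreboard → 15.1.4; planed → 15.1.4.1. Scheduled 34%. Lindmar agreement on 15.2.4: 15.1.4.1 not covered; Lindmar agreement on 15.2.1.2: 15.1.4.1 not covered. → 34%.
Sum: 6% + 5% + 6% + 34% = 51%.

51%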